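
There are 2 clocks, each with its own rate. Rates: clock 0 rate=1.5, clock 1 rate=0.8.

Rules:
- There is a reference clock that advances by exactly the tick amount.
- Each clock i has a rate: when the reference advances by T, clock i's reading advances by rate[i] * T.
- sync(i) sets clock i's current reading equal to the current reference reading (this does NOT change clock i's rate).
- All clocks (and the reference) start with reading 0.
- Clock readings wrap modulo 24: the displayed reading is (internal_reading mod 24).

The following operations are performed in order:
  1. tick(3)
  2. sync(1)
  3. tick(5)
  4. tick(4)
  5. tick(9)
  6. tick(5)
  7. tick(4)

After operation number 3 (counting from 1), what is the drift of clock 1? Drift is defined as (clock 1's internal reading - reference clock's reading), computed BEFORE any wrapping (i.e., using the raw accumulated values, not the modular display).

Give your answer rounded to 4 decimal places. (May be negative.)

Answer: -1.0000

Derivation:
After op 1 tick(3): ref=3.0000 raw=[4.5000 2.4000]
After op 2 sync(1): ref=3.0000 raw=[4.5000 3.0000]
After op 3 tick(5): ref=8.0000 raw=[12.0000 7.0000]
Drift of clock 1 after op 3: 7.0000 - 8.0000 = -1.0000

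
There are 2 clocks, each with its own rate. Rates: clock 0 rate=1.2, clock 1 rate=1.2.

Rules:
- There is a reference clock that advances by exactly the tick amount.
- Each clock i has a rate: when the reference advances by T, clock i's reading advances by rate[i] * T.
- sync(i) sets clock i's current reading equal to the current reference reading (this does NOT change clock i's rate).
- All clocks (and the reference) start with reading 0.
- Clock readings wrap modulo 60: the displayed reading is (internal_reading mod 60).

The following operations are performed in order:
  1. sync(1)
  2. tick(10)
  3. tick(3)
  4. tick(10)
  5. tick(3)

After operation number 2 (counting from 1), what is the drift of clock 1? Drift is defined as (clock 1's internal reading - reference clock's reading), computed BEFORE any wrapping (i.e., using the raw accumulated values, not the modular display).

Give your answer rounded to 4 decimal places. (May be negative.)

Answer: 2.0000

Derivation:
After op 1 sync(1): ref=0.0000 raw=[0.0000 0.0000]
After op 2 tick(10): ref=10.0000 raw=[12.0000 12.0000]
Drift of clock 1 after op 2: 12.0000 - 10.0000 = 2.0000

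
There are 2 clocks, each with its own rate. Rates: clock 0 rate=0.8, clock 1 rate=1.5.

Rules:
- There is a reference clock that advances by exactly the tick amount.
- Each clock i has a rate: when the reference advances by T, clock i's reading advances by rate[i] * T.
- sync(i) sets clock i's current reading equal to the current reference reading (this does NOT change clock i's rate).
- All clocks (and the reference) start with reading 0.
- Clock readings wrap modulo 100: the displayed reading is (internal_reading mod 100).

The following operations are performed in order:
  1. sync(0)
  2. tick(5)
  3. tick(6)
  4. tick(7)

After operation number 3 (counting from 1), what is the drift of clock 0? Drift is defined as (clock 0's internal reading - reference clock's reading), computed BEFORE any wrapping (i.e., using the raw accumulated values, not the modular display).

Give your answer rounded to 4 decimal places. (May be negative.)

Answer: -2.2000

Derivation:
After op 1 sync(0): ref=0.0000 raw=[0.0000 0.0000]
After op 2 tick(5): ref=5.0000 raw=[4.0000 7.5000]
After op 3 tick(6): ref=11.0000 raw=[8.8000 16.5000]
Drift of clock 0 after op 3: 8.8000 - 11.0000 = -2.2000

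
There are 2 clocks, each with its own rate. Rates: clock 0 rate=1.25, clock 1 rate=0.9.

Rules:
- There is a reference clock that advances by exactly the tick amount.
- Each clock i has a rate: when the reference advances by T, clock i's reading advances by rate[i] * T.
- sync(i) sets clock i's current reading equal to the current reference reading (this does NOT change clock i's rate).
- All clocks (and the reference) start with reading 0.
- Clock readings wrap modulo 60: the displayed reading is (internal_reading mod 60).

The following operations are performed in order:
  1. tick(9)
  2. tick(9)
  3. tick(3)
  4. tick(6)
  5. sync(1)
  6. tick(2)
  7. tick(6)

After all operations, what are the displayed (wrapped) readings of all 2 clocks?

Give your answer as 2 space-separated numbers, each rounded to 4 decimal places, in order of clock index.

Answer: 43.7500 34.2000

Derivation:
After op 1 tick(9): ref=9.0000 raw=[11.2500 8.1000]
After op 2 tick(9): ref=18.0000 raw=[22.5000 16.2000]
After op 3 tick(3): ref=21.0000 raw=[26.2500 18.9000]
After op 4 tick(6): ref=27.0000 raw=[33.7500 24.3000]
After op 5 sync(1): ref=27.0000 raw=[33.7500 27.0000]
After op 6 tick(2): ref=29.0000 raw=[36.2500 28.8000]
After op 7 tick(6): ref=35.0000 raw=[43.7500 34.2000]
Wrap final raw readings (mod 60): 43.7500 mod 60 = 43.7500; 34.2000 mod 60 = 34.2000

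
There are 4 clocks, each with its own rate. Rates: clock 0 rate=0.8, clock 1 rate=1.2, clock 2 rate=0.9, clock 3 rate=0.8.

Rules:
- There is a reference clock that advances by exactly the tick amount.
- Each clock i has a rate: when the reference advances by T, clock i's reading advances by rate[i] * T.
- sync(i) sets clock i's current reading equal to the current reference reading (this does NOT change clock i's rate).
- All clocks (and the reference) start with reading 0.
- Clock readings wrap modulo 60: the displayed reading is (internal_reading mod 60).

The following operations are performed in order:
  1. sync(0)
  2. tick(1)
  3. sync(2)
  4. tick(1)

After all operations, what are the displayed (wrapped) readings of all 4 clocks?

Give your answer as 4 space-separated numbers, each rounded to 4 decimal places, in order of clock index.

Answer: 1.6000 2.4000 1.9000 1.6000

Derivation:
After op 1 sync(0): ref=0.0000 raw=[0.0000 0.0000 0.0000 0.0000]
After op 2 tick(1): ref=1.0000 raw=[0.8000 1.2000 0.9000 0.8000]
After op 3 sync(2): ref=1.0000 raw=[0.8000 1.2000 1.0000 0.8000]
After op 4 tick(1): ref=2.0000 raw=[1.6000 2.4000 1.9000 1.6000]
Wrap final raw readings (mod 60): 1.6000 mod 60 = 1.6000; 2.4000 mod 60 = 2.4000; 1.9000 mod 60 = 1.9000; 1.6000 mod 60 = 1.6000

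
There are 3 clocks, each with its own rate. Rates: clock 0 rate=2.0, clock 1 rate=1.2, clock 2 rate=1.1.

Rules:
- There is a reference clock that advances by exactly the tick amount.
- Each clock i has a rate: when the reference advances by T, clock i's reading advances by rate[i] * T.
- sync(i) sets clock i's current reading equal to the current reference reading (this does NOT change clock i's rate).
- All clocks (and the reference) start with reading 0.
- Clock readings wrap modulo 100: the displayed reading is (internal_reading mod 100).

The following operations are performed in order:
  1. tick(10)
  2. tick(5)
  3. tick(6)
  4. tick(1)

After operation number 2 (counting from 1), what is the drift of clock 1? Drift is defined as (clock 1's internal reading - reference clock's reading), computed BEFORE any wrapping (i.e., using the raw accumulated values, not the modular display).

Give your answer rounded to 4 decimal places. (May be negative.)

Answer: 3.0000

Derivation:
After op 1 tick(10): ref=10.0000 raw=[20.0000 12.0000 11.0000]
After op 2 tick(5): ref=15.0000 raw=[30.0000 18.0000 16.5000]
Drift of clock 1 after op 2: 18.0000 - 15.0000 = 3.0000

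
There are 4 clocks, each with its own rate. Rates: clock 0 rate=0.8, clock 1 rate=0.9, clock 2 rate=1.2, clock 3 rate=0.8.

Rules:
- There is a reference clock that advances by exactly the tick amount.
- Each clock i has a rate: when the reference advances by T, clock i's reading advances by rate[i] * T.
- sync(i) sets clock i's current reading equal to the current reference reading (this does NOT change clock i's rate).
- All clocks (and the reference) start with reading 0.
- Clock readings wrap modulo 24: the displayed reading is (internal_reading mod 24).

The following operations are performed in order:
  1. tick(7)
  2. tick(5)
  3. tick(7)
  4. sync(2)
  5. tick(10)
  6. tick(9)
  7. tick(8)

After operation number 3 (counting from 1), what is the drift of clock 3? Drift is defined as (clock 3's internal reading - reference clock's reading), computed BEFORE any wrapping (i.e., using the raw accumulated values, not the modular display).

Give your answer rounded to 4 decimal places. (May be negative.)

Answer: -3.8000

Derivation:
After op 1 tick(7): ref=7.0000 raw=[5.6000 6.3000 8.4000 5.6000]
After op 2 tick(5): ref=12.0000 raw=[9.6000 10.8000 14.4000 9.6000]
After op 3 tick(7): ref=19.0000 raw=[15.2000 17.1000 22.8000 15.2000]
Drift of clock 3 after op 3: 15.2000 - 19.0000 = -3.8000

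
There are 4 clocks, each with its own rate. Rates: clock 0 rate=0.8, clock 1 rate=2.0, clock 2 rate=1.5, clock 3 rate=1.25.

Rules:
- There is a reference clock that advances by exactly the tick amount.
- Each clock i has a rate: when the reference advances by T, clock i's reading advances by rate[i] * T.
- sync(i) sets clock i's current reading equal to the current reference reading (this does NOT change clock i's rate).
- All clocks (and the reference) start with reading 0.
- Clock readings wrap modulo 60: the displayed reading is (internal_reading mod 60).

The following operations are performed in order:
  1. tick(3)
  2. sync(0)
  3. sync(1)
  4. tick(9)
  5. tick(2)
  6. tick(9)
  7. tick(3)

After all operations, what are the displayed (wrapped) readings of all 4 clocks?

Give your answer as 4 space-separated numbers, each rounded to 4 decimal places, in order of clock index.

After op 1 tick(3): ref=3.0000 raw=[2.4000 6.0000 4.5000 3.7500]
After op 2 sync(0): ref=3.0000 raw=[3.0000 6.0000 4.5000 3.7500]
After op 3 sync(1): ref=3.0000 raw=[3.0000 3.0000 4.5000 3.7500]
After op 4 tick(9): ref=12.0000 raw=[10.2000 21.0000 18.0000 15.0000]
After op 5 tick(2): ref=14.0000 raw=[11.8000 25.0000 21.0000 17.5000]
After op 6 tick(9): ref=23.0000 raw=[19.0000 43.0000 34.5000 28.7500]
After op 7 tick(3): ref=26.0000 raw=[21.4000 49.0000 39.0000 32.5000]
Wrap final raw readings (mod 60): 21.4000 mod 60 = 21.4000; 49.0000 mod 60 = 49.0000; 39.0000 mod 60 = 39.0000; 32.5000 mod 60 = 32.5000

Answer: 21.4000 49.0000 39.0000 32.5000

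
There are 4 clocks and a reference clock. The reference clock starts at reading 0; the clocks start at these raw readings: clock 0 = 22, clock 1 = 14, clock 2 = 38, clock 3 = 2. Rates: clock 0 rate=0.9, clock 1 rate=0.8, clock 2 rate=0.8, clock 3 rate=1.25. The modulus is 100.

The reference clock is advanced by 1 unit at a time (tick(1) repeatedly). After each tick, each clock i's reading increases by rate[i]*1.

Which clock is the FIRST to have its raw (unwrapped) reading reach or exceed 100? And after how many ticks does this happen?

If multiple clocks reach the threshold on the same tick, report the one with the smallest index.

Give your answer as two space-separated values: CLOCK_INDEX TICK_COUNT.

clock 0: start=22, rate=0.9, needs 100-22 = 78; ticks = ceil(78/0.9) = ceil(86.6667) = 87; reading at tick 87 = 22 + 0.9*87 = 100.3000
clock 1: start=14, rate=0.8, needs 100-14 = 86; ticks = ceil(86/0.8) = ceil(107.5000) = 108; reading at tick 108 = 14 + 0.8*108 = 100.4000
clock 2: start=38, rate=0.8, needs 100-38 = 62; ticks = ceil(62/0.8) = ceil(77.5000) = 78; reading at tick 78 = 38 + 0.8*78 = 100.4000
clock 3: start=2, rate=1.25, needs 100-2 = 98; ticks = ceil(98/1.25) = ceil(78.4000) = 79; reading at tick 79 = 2 + 1.25*79 = 100.7500
Minimum tick count = 78; winners = [2]; smallest index = 2

Answer: 2 78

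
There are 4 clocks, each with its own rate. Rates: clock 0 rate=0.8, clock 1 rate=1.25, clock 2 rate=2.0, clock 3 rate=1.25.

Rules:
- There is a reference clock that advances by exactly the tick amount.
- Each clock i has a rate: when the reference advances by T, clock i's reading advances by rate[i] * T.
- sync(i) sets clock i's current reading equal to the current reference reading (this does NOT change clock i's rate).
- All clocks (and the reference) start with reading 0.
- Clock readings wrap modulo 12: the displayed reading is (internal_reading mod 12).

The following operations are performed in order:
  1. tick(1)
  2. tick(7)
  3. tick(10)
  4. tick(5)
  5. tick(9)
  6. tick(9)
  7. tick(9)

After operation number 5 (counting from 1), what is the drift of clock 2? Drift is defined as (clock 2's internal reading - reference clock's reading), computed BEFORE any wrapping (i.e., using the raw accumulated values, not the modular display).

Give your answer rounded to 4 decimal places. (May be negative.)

After op 1 tick(1): ref=1.0000 raw=[0.8000 1.2500 2.0000 1.2500]
After op 2 tick(7): ref=8.0000 raw=[6.4000 10.0000 16.0000 10.0000]
After op 3 tick(10): ref=18.0000 raw=[14.4000 22.5000 36.0000 22.5000]
After op 4 tick(5): ref=23.0000 raw=[18.4000 28.7500 46.0000 28.7500]
After op 5 tick(9): ref=32.0000 raw=[25.6000 40.0000 64.0000 40.0000]
Drift of clock 2 after op 5: 64.0000 - 32.0000 = 32.0000

Answer: 32.0000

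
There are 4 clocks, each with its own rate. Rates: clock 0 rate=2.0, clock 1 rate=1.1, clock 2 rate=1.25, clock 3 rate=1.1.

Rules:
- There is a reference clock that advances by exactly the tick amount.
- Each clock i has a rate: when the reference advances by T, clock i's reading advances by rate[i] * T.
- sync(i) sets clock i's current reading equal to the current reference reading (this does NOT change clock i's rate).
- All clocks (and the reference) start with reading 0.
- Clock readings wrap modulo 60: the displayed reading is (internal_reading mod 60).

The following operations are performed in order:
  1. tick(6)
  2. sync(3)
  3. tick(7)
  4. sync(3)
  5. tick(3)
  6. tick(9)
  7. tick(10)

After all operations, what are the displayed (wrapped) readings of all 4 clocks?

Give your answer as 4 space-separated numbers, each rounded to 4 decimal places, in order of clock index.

After op 1 tick(6): ref=6.0000 raw=[12.0000 6.6000 7.5000 6.6000]
After op 2 sync(3): ref=6.0000 raw=[12.0000 6.6000 7.5000 6.0000]
After op 3 tick(7): ref=13.0000 raw=[26.0000 14.3000 16.2500 13.7000]
After op 4 sync(3): ref=13.0000 raw=[26.0000 14.3000 16.2500 13.0000]
After op 5 tick(3): ref=16.0000 raw=[32.0000 17.6000 20.0000 16.3000]
After op 6 tick(9): ref=25.0000 raw=[50.0000 27.5000 31.2500 26.2000]
After op 7 tick(10): ref=35.0000 raw=[70.0000 38.5000 43.7500 37.2000]
Wrap final raw readings (mod 60): 70.0000 mod 60 = 10.0000; 38.5000 mod 60 = 38.5000; 43.7500 mod 60 = 43.7500; 37.2000 mod 60 = 37.2000

Answer: 10.0000 38.5000 43.7500 37.2000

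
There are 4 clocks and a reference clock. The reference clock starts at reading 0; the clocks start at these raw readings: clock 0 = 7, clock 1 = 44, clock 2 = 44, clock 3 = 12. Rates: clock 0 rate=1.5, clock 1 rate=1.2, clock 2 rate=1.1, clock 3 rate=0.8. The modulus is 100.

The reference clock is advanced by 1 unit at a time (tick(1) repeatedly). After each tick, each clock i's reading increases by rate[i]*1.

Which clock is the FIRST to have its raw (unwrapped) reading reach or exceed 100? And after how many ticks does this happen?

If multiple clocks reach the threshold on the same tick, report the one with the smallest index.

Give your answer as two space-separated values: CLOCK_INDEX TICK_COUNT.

clock 0: start=7, rate=1.5, needs 100-7 = 93; ticks = ceil(93/1.5) = ceil(62.0000) = 62; reading at tick 62 = 7 + 1.5*62 = 100.0000
clock 1: start=44, rate=1.2, needs 100-44 = 56; ticks = ceil(56/1.2) = ceil(46.6667) = 47; reading at tick 47 = 44 + 1.2*47 = 100.4000
clock 2: start=44, rate=1.1, needs 100-44 = 56; ticks = ceil(56/1.1) = ceil(50.9091) = 51; reading at tick 51 = 44 + 1.1*51 = 100.1000
clock 3: start=12, rate=0.8, needs 100-12 = 88; ticks = ceil(88/0.8) = ceil(110.0000) = 110; reading at tick 110 = 12 + 0.8*110 = 100.0000
Minimum tick count = 47; winners = [1]; smallest index = 1

Answer: 1 47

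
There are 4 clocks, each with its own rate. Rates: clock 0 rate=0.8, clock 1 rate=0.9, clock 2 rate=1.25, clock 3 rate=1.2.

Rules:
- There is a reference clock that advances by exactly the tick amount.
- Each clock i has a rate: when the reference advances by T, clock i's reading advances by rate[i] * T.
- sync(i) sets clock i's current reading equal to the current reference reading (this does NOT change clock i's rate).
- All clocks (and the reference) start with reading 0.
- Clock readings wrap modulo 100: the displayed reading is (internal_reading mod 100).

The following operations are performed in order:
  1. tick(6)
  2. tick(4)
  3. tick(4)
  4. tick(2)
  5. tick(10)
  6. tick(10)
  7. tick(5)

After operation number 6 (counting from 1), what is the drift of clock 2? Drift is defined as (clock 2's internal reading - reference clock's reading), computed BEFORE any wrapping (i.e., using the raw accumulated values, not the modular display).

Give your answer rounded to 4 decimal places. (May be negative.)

Answer: 9.0000

Derivation:
After op 1 tick(6): ref=6.0000 raw=[4.8000 5.4000 7.5000 7.2000]
After op 2 tick(4): ref=10.0000 raw=[8.0000 9.0000 12.5000 12.0000]
After op 3 tick(4): ref=14.0000 raw=[11.2000 12.6000 17.5000 16.8000]
After op 4 tick(2): ref=16.0000 raw=[12.8000 14.4000 20.0000 19.2000]
After op 5 tick(10): ref=26.0000 raw=[20.8000 23.4000 32.5000 31.2000]
After op 6 tick(10): ref=36.0000 raw=[28.8000 32.4000 45.0000 43.2000]
Drift of clock 2 after op 6: 45.0000 - 36.0000 = 9.0000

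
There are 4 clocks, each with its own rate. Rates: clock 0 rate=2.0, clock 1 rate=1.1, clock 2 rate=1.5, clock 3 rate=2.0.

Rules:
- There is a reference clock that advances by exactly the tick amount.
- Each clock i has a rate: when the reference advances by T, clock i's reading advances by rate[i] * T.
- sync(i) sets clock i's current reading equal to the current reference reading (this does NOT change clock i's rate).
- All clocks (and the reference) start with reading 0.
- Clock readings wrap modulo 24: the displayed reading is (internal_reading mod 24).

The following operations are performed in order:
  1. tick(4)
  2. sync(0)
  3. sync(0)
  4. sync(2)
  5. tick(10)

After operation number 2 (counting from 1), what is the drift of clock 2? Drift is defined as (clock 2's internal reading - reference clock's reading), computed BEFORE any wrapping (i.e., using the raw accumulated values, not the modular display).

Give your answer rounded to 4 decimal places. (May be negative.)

Answer: 2.0000

Derivation:
After op 1 tick(4): ref=4.0000 raw=[8.0000 4.4000 6.0000 8.0000]
After op 2 sync(0): ref=4.0000 raw=[4.0000 4.4000 6.0000 8.0000]
Drift of clock 2 after op 2: 6.0000 - 4.0000 = 2.0000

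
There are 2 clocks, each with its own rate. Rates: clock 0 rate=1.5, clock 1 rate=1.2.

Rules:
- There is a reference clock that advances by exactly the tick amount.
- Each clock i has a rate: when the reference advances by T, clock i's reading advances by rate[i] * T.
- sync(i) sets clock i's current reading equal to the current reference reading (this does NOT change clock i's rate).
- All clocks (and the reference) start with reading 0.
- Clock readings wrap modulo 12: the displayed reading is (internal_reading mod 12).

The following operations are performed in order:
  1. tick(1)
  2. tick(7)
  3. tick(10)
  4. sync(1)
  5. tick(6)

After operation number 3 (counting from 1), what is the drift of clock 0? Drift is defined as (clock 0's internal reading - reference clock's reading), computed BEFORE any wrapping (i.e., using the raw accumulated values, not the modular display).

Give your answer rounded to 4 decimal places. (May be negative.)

Answer: 9.0000

Derivation:
After op 1 tick(1): ref=1.0000 raw=[1.5000 1.2000]
After op 2 tick(7): ref=8.0000 raw=[12.0000 9.6000]
After op 3 tick(10): ref=18.0000 raw=[27.0000 21.6000]
Drift of clock 0 after op 3: 27.0000 - 18.0000 = 9.0000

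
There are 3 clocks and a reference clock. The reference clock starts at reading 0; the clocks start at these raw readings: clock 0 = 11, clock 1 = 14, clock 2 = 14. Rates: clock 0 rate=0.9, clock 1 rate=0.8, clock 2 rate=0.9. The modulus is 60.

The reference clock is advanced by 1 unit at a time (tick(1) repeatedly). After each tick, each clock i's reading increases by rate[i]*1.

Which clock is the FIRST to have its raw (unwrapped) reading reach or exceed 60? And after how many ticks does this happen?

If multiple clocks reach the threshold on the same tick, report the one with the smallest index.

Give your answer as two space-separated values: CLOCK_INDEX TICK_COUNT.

clock 0: start=11, rate=0.9, needs 60-11 = 49; ticks = ceil(49/0.9) = ceil(54.4444) = 55; reading at tick 55 = 11 + 0.9*55 = 60.5000
clock 1: start=14, rate=0.8, needs 60-14 = 46; ticks = ceil(46/0.8) = ceil(57.5000) = 58; reading at tick 58 = 14 + 0.8*58 = 60.4000
clock 2: start=14, rate=0.9, needs 60-14 = 46; ticks = ceil(46/0.9) = ceil(51.1111) = 52; reading at tick 52 = 14 + 0.9*52 = 60.8000
Minimum tick count = 52; winners = [2]; smallest index = 2

Answer: 2 52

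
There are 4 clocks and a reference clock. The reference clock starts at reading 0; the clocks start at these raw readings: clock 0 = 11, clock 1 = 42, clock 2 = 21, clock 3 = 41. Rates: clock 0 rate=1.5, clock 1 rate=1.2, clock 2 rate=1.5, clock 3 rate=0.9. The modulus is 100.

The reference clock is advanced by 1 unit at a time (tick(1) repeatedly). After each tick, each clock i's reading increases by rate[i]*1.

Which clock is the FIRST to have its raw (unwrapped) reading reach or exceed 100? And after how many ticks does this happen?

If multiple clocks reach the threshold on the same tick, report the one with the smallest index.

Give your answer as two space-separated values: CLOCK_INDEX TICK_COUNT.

clock 0: start=11, rate=1.5, needs 100-11 = 89; ticks = ceil(89/1.5) = ceil(59.3333) = 60; reading at tick 60 = 11 + 1.5*60 = 101.0000
clock 1: start=42, rate=1.2, needs 100-42 = 58; ticks = ceil(58/1.2) = ceil(48.3333) = 49; reading at tick 49 = 42 + 1.2*49 = 100.8000
clock 2: start=21, rate=1.5, needs 100-21 = 79; ticks = ceil(79/1.5) = ceil(52.6667) = 53; reading at tick 53 = 21 + 1.5*53 = 100.5000
clock 3: start=41, rate=0.9, needs 100-41 = 59; ticks = ceil(59/0.9) = ceil(65.5556) = 66; reading at tick 66 = 41 + 0.9*66 = 100.4000
Minimum tick count = 49; winners = [1]; smallest index = 1

Answer: 1 49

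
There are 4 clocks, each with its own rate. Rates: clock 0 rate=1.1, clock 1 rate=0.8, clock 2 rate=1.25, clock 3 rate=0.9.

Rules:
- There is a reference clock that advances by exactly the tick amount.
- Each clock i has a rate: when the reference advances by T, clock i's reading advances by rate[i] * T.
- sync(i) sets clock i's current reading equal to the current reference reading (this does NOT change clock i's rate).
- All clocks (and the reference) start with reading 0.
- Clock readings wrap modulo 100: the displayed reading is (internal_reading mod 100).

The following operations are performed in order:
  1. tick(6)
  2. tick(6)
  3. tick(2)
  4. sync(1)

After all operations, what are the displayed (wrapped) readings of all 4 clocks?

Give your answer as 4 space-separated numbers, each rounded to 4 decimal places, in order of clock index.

Answer: 15.4000 14.0000 17.5000 12.6000

Derivation:
After op 1 tick(6): ref=6.0000 raw=[6.6000 4.8000 7.5000 5.4000]
After op 2 tick(6): ref=12.0000 raw=[13.2000 9.6000 15.0000 10.8000]
After op 3 tick(2): ref=14.0000 raw=[15.4000 11.2000 17.5000 12.6000]
After op 4 sync(1): ref=14.0000 raw=[15.4000 14.0000 17.5000 12.6000]
Wrap final raw readings (mod 100): 15.4000 mod 100 = 15.4000; 14.0000 mod 100 = 14.0000; 17.5000 mod 100 = 17.5000; 12.6000 mod 100 = 12.6000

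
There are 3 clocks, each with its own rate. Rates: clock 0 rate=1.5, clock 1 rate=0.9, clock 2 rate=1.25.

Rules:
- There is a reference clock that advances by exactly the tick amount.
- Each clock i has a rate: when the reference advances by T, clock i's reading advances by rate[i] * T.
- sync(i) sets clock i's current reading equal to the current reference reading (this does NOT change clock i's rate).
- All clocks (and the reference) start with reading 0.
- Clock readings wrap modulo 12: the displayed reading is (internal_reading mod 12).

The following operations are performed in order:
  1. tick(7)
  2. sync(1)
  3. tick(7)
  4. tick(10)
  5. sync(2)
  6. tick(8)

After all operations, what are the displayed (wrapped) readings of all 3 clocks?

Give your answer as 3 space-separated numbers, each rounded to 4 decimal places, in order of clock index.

Answer: 0.0000 5.5000 10.0000

Derivation:
After op 1 tick(7): ref=7.0000 raw=[10.5000 6.3000 8.7500]
After op 2 sync(1): ref=7.0000 raw=[10.5000 7.0000 8.7500]
After op 3 tick(7): ref=14.0000 raw=[21.0000 13.3000 17.5000]
After op 4 tick(10): ref=24.0000 raw=[36.0000 22.3000 30.0000]
After op 5 sync(2): ref=24.0000 raw=[36.0000 22.3000 24.0000]
After op 6 tick(8): ref=32.0000 raw=[48.0000 29.5000 34.0000]
Wrap final raw readings (mod 12): 48.0000 mod 12 = 0.0000; 29.5000 mod 12 = 5.5000; 34.0000 mod 12 = 10.0000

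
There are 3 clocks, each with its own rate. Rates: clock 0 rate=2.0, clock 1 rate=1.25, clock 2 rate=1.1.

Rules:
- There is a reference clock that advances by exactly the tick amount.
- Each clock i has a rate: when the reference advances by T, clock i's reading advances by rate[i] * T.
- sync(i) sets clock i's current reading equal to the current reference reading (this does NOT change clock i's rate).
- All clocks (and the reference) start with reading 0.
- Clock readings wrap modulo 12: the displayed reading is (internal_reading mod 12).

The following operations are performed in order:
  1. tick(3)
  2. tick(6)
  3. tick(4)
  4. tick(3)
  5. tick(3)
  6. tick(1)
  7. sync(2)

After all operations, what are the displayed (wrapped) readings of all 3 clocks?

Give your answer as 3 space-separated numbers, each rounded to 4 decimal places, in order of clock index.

After op 1 tick(3): ref=3.0000 raw=[6.0000 3.7500 3.3000]
After op 2 tick(6): ref=9.0000 raw=[18.0000 11.2500 9.9000]
After op 3 tick(4): ref=13.0000 raw=[26.0000 16.2500 14.3000]
After op 4 tick(3): ref=16.0000 raw=[32.0000 20.0000 17.6000]
After op 5 tick(3): ref=19.0000 raw=[38.0000 23.7500 20.9000]
After op 6 tick(1): ref=20.0000 raw=[40.0000 25.0000 22.0000]
After op 7 sync(2): ref=20.0000 raw=[40.0000 25.0000 20.0000]
Wrap final raw readings (mod 12): 40.0000 mod 12 = 4.0000; 25.0000 mod 12 = 1.0000; 20.0000 mod 12 = 8.0000

Answer: 4.0000 1.0000 8.0000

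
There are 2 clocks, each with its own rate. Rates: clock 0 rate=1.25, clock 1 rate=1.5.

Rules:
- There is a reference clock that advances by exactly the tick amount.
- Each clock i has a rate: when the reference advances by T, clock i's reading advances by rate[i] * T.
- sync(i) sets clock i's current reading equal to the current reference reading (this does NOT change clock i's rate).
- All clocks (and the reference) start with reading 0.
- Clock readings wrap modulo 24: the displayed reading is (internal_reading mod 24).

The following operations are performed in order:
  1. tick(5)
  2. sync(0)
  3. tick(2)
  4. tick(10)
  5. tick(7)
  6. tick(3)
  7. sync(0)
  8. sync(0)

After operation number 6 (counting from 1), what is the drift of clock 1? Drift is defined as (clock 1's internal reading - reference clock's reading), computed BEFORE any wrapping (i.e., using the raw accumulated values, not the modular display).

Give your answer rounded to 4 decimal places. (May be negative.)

Answer: 13.5000

Derivation:
After op 1 tick(5): ref=5.0000 raw=[6.2500 7.5000]
After op 2 sync(0): ref=5.0000 raw=[5.0000 7.5000]
After op 3 tick(2): ref=7.0000 raw=[7.5000 10.5000]
After op 4 tick(10): ref=17.0000 raw=[20.0000 25.5000]
After op 5 tick(7): ref=24.0000 raw=[28.7500 36.0000]
After op 6 tick(3): ref=27.0000 raw=[32.5000 40.5000]
Drift of clock 1 after op 6: 40.5000 - 27.0000 = 13.5000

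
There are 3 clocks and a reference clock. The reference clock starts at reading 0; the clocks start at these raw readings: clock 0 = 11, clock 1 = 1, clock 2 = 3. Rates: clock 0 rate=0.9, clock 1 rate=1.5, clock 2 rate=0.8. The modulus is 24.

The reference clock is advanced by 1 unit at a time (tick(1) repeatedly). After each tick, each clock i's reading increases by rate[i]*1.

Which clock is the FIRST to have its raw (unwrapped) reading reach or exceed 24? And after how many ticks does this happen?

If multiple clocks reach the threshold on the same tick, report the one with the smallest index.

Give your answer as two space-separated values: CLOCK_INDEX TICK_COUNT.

clock 0: start=11, rate=0.9, needs 24-11 = 13; ticks = ceil(13/0.9) = ceil(14.4444) = 15; reading at tick 15 = 11 + 0.9*15 = 24.5000
clock 1: start=1, rate=1.5, needs 24-1 = 23; ticks = ceil(23/1.5) = ceil(15.3333) = 16; reading at tick 16 = 1 + 1.5*16 = 25.0000
clock 2: start=3, rate=0.8, needs 24-3 = 21; ticks = ceil(21/0.8) = ceil(26.2500) = 27; reading at tick 27 = 3 + 0.8*27 = 24.6000
Minimum tick count = 15; winners = [0]; smallest index = 0

Answer: 0 15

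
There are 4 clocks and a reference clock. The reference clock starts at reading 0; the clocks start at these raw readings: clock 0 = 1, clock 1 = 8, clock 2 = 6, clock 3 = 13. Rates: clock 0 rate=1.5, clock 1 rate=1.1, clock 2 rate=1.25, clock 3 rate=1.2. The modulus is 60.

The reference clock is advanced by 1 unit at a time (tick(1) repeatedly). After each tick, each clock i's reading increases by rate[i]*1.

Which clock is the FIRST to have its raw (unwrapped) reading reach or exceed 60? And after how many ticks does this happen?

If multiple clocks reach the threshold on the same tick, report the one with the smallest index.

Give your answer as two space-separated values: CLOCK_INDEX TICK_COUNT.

Answer: 0 40

Derivation:
clock 0: start=1, rate=1.5, needs 60-1 = 59; ticks = ceil(59/1.5) = ceil(39.3333) = 40; reading at tick 40 = 1 + 1.5*40 = 61.0000
clock 1: start=8, rate=1.1, needs 60-8 = 52; ticks = ceil(52/1.1) = ceil(47.2727) = 48; reading at tick 48 = 8 + 1.1*48 = 60.8000
clock 2: start=6, rate=1.25, needs 60-6 = 54; ticks = ceil(54/1.25) = ceil(43.2000) = 44; reading at tick 44 = 6 + 1.25*44 = 61.0000
clock 3: start=13, rate=1.2, needs 60-13 = 47; ticks = ceil(47/1.2) = ceil(39.1667) = 40; reading at tick 40 = 13 + 1.2*40 = 61.0000
Minimum tick count = 40; winners = [0, 3]; smallest index = 0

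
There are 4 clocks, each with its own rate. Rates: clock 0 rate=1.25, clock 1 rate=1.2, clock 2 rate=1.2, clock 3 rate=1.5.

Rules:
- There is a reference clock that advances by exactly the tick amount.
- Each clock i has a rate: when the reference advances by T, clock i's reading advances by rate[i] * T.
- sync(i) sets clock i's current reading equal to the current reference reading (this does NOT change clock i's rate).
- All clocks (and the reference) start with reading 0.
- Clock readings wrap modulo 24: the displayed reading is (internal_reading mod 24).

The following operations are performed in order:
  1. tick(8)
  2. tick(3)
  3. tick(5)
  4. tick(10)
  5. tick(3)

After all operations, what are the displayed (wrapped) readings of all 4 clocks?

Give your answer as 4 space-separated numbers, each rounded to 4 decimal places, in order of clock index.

After op 1 tick(8): ref=8.0000 raw=[10.0000 9.6000 9.6000 12.0000]
After op 2 tick(3): ref=11.0000 raw=[13.7500 13.2000 13.2000 16.5000]
After op 3 tick(5): ref=16.0000 raw=[20.0000 19.2000 19.2000 24.0000]
After op 4 tick(10): ref=26.0000 raw=[32.5000 31.2000 31.2000 39.0000]
After op 5 tick(3): ref=29.0000 raw=[36.2500 34.8000 34.8000 43.5000]
Wrap final raw readings (mod 24): 36.2500 mod 24 = 12.2500; 34.8000 mod 24 = 10.8000; 34.8000 mod 24 = 10.8000; 43.5000 mod 24 = 19.5000

Answer: 12.2500 10.8000 10.8000 19.5000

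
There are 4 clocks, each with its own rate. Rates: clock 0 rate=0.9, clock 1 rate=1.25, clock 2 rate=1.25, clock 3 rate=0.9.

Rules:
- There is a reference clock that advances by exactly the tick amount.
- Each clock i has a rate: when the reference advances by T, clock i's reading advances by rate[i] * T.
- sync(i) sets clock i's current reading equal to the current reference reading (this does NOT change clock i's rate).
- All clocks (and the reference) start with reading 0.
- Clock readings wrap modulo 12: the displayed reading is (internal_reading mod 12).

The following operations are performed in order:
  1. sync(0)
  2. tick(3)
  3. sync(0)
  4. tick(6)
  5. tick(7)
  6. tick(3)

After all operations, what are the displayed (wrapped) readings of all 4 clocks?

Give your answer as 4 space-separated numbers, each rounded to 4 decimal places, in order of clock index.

After op 1 sync(0): ref=0.0000 raw=[0.0000 0.0000 0.0000 0.0000]
After op 2 tick(3): ref=3.0000 raw=[2.7000 3.7500 3.7500 2.7000]
After op 3 sync(0): ref=3.0000 raw=[3.0000 3.7500 3.7500 2.7000]
After op 4 tick(6): ref=9.0000 raw=[8.4000 11.2500 11.2500 8.1000]
After op 5 tick(7): ref=16.0000 raw=[14.7000 20.0000 20.0000 14.4000]
After op 6 tick(3): ref=19.0000 raw=[17.4000 23.7500 23.7500 17.1000]
Wrap final raw readings (mod 12): 17.4000 mod 12 = 5.4000; 23.7500 mod 12 = 11.7500; 23.7500 mod 12 = 11.7500; 17.1000 mod 12 = 5.1000

Answer: 5.4000 11.7500 11.7500 5.1000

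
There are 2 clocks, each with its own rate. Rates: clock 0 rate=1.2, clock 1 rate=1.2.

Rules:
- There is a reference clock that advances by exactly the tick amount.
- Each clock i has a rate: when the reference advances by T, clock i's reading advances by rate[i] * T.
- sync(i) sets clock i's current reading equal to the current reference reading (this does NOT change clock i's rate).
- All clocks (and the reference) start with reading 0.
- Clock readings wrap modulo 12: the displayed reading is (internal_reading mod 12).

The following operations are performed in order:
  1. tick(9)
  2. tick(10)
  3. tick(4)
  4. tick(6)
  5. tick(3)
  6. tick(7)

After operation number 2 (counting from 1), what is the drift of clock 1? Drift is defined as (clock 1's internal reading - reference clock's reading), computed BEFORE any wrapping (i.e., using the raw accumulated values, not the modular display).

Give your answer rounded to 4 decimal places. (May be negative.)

Answer: 3.8000

Derivation:
After op 1 tick(9): ref=9.0000 raw=[10.8000 10.8000]
After op 2 tick(10): ref=19.0000 raw=[22.8000 22.8000]
Drift of clock 1 after op 2: 22.8000 - 19.0000 = 3.8000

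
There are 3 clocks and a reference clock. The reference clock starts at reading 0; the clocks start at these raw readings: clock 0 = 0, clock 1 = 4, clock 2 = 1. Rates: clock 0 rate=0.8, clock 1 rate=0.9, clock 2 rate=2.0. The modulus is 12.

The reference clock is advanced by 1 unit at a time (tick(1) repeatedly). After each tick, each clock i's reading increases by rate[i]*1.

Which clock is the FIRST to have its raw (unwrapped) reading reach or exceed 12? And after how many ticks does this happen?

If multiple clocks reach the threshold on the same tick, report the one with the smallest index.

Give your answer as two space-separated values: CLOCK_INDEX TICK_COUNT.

Answer: 2 6

Derivation:
clock 0: start=0, rate=0.8, needs 12-0 = 12; ticks = ceil(12/0.8) = ceil(15.0000) = 15; reading at tick 15 = 0 + 0.8*15 = 12.0000
clock 1: start=4, rate=0.9, needs 12-4 = 8; ticks = ceil(8/0.9) = ceil(8.8889) = 9; reading at tick 9 = 4 + 0.9*9 = 12.1000
clock 2: start=1, rate=2.0, needs 12-1 = 11; ticks = ceil(11/2.0) = ceil(5.5000) = 6; reading at tick 6 = 1 + 2.0*6 = 13.0000
Minimum tick count = 6; winners = [2]; smallest index = 2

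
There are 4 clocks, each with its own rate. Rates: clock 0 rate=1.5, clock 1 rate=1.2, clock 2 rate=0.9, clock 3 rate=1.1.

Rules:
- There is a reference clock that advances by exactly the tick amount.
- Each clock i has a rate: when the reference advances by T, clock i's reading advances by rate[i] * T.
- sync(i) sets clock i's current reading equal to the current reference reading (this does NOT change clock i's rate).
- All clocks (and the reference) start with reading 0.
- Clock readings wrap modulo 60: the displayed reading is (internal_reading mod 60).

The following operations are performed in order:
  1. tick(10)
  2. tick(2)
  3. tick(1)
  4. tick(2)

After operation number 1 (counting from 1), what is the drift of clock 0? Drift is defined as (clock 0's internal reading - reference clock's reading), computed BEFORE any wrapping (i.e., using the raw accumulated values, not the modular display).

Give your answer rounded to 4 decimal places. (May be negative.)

After op 1 tick(10): ref=10.0000 raw=[15.0000 12.0000 9.0000 11.0000]
Drift of clock 0 after op 1: 15.0000 - 10.0000 = 5.0000

Answer: 5.0000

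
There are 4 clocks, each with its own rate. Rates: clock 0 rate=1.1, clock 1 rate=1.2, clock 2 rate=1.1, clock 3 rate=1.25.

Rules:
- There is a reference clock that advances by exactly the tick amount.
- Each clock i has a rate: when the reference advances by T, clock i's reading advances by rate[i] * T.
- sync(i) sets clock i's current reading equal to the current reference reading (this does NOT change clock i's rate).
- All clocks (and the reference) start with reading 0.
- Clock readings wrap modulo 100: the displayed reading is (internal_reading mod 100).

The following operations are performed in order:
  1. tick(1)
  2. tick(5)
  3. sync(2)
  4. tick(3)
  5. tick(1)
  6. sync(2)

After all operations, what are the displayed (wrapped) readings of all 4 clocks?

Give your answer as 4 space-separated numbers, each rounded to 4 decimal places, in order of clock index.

Answer: 11.0000 12.0000 10.0000 12.5000

Derivation:
After op 1 tick(1): ref=1.0000 raw=[1.1000 1.2000 1.1000 1.2500]
After op 2 tick(5): ref=6.0000 raw=[6.6000 7.2000 6.6000 7.5000]
After op 3 sync(2): ref=6.0000 raw=[6.6000 7.2000 6.0000 7.5000]
After op 4 tick(3): ref=9.0000 raw=[9.9000 10.8000 9.3000 11.2500]
After op 5 tick(1): ref=10.0000 raw=[11.0000 12.0000 10.4000 12.5000]
After op 6 sync(2): ref=10.0000 raw=[11.0000 12.0000 10.0000 12.5000]
Wrap final raw readings (mod 100): 11.0000 mod 100 = 11.0000; 12.0000 mod 100 = 12.0000; 10.0000 mod 100 = 10.0000; 12.5000 mod 100 = 12.5000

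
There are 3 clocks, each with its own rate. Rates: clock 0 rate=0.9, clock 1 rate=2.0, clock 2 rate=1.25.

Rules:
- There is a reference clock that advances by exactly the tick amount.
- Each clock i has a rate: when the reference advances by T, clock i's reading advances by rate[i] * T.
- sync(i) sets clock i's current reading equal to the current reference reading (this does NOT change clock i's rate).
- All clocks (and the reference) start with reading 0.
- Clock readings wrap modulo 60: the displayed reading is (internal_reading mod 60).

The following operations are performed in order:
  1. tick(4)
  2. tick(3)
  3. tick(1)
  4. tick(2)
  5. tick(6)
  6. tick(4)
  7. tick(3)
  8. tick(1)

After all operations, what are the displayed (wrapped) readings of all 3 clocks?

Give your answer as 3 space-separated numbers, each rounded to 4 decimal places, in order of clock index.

After op 1 tick(4): ref=4.0000 raw=[3.6000 8.0000 5.0000]
After op 2 tick(3): ref=7.0000 raw=[6.3000 14.0000 8.7500]
After op 3 tick(1): ref=8.0000 raw=[7.2000 16.0000 10.0000]
After op 4 tick(2): ref=10.0000 raw=[9.0000 20.0000 12.5000]
After op 5 tick(6): ref=16.0000 raw=[14.4000 32.0000 20.0000]
After op 6 tick(4): ref=20.0000 raw=[18.0000 40.0000 25.0000]
After op 7 tick(3): ref=23.0000 raw=[20.7000 46.0000 28.7500]
After op 8 tick(1): ref=24.0000 raw=[21.6000 48.0000 30.0000]
Wrap final raw readings (mod 60): 21.6000 mod 60 = 21.6000; 48.0000 mod 60 = 48.0000; 30.0000 mod 60 = 30.0000

Answer: 21.6000 48.0000 30.0000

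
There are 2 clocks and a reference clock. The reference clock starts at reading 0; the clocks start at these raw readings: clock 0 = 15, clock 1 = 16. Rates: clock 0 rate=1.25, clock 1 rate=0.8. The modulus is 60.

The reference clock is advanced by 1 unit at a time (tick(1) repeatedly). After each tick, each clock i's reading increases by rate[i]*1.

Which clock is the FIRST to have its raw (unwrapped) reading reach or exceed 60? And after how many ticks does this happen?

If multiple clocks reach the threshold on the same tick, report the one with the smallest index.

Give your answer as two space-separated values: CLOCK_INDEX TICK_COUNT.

Answer: 0 36

Derivation:
clock 0: start=15, rate=1.25, needs 60-15 = 45; ticks = ceil(45/1.25) = ceil(36.0000) = 36; reading at tick 36 = 15 + 1.25*36 = 60.0000
clock 1: start=16, rate=0.8, needs 60-16 = 44; ticks = ceil(44/0.8) = ceil(55.0000) = 55; reading at tick 55 = 16 + 0.8*55 = 60.0000
Minimum tick count = 36; winners = [0]; smallest index = 0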